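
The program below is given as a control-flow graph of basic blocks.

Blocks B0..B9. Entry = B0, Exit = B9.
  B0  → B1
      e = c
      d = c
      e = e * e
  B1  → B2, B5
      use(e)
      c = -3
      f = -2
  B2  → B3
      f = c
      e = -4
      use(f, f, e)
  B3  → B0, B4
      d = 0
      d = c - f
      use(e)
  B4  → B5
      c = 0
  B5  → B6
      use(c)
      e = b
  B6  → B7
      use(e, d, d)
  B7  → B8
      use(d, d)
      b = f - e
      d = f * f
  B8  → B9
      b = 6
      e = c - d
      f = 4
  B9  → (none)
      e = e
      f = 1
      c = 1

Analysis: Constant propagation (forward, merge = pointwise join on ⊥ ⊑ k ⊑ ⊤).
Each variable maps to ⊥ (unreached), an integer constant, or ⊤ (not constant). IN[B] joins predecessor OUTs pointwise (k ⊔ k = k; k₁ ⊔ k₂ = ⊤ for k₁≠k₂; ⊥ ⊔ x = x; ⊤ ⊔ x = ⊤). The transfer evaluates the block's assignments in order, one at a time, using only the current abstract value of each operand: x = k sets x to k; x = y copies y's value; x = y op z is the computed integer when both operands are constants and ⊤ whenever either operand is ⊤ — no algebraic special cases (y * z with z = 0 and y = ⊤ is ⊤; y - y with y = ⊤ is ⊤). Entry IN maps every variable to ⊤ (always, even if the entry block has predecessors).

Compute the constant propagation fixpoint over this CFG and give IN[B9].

Answer: {a: ⊤, b: 6, c: ⊤, d: ⊤, e: ⊤, f: 4}

Derivation:
Per-block solution:
  B0:   IN=(all ⊤)   OUT=(all ⊤)
  B1:   IN=(all ⊤)   OUT={c:-3, f:-2; rest ⊤}
  B2:   IN={c:-3, f:-2; rest ⊤}   OUT={c:-3, e:-4, f:-3; rest ⊤}
  B3:   IN={c:-3, e:-4, f:-3; rest ⊤}   OUT={c:-3, d:0, e:-4, f:-3; rest ⊤}
  B4:   IN={c:-3, d:0, e:-4, f:-3; rest ⊤}   OUT={c:0, d:0, e:-4, f:-3; rest ⊤}
  B5:   IN=(all ⊤)   OUT=(all ⊤)
  B6:   IN=(all ⊤)   OUT=(all ⊤)
  B7:   IN=(all ⊤)   OUT=(all ⊤)
  B8:   IN=(all ⊤)   OUT={b:6, f:4; rest ⊤}
  B9:   IN={b:6, f:4; rest ⊤}   OUT={b:6, c:1, f:1; rest ⊤}

Merge at B9: IN[B9] = OUT[B8] = {a: ⊤, b: 6, c: ⊤, d: ⊤, e: ⊤, f: 4}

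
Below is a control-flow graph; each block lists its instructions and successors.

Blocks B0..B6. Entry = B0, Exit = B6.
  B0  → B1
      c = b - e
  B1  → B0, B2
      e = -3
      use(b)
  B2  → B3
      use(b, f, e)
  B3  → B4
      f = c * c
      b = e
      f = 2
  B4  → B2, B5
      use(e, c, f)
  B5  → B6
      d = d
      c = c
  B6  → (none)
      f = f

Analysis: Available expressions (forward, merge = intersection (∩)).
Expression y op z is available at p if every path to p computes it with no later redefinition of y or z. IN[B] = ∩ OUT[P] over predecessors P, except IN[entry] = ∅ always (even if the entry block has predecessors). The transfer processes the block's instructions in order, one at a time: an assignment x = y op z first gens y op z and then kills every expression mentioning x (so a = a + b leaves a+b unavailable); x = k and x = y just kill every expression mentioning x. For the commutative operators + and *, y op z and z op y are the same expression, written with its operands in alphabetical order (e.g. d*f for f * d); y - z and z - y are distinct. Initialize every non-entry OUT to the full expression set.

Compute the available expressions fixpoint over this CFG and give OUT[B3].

Answer: {c*c}

Derivation:
Converged values:
  B0: | IN={} | OUT={b-e}
  B1: | IN={b-e} | OUT={}
  B2: | IN={} | OUT={}
  B3: | IN={} | OUT={c*c}
  B4: | IN={c*c} | OUT={c*c}
  B5: | IN={c*c} | OUT={}
  B6: | IN={} | OUT={}

Merge at B3: IN[B3] = OUT[B2] = {}
Applying B3's transfer function to that IN value gives OUT[B3] (row B3 above).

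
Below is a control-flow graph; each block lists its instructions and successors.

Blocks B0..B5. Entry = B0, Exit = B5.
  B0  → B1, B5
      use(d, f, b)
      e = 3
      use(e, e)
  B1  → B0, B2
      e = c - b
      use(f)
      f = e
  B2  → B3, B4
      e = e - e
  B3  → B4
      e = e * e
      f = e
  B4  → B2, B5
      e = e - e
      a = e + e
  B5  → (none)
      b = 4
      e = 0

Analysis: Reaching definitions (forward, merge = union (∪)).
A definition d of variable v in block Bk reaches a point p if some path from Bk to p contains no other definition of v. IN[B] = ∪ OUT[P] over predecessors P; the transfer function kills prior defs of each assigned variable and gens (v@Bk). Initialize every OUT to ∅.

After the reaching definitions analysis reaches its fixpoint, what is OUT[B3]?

Answer: {a@B4, e@B3, f@B3}

Derivation:
Per-block solution:
  B0: | IN={e@B1, f@B1} | OUT={e@B0, f@B1}
  B1: | IN={e@B0, f@B1} | OUT={e@B1, f@B1}
  B2: | IN={a@B4, e@B1, e@B4, f@B1, f@B3} | OUT={a@B4, e@B2, f@B1, f@B3}
  B3: | IN={a@B4, e@B2, f@B1, f@B3} | OUT={a@B4, e@B3, f@B3}
  B4: | IN={a@B4, e@B2, e@B3, f@B1, f@B3} | OUT={a@B4, e@B4, f@B1, f@B3}
  B5: | IN={a@B4, e@B0, e@B4, f@B1, f@B3} | OUT={a@B4, b@B5, e@B5, f@B1, f@B3}

Merge at B3: IN[B3] = OUT[B2] = {a@B4, e@B2, f@B1, f@B3}
Applying B3's transfer function to that IN value gives OUT[B3] (row B3 above).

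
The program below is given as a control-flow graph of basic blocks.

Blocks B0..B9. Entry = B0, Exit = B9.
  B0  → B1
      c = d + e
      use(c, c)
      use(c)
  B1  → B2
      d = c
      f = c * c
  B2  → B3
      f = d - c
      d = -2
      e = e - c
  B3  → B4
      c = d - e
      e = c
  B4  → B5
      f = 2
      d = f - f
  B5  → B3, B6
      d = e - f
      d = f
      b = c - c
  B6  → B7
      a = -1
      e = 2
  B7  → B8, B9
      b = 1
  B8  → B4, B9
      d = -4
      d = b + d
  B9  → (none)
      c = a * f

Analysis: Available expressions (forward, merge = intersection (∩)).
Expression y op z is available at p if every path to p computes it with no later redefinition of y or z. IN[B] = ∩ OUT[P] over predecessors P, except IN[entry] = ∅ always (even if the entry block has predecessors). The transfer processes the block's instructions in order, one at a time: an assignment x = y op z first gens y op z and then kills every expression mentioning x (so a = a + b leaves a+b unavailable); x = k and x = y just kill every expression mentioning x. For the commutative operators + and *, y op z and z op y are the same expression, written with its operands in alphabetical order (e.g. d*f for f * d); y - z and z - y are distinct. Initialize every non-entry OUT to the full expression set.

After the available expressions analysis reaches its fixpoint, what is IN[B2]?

Converged values:
  B0:   IN={}   OUT={d+e}
  B1:   IN={d+e}   OUT={c*c}
  B2:   IN={c*c}   OUT={c*c}
  B3:   IN={}   OUT={}
  B4:   IN={}   OUT={f-f}
  B5:   IN={f-f}   OUT={c-c, e-f, f-f}
  B6:   IN={c-c, e-f, f-f}   OUT={c-c, f-f}
  B7:   IN={c-c, f-f}   OUT={c-c, f-f}
  B8:   IN={c-c, f-f}   OUT={c-c, f-f}
  B9:   IN={c-c, f-f}   OUT={a*f, f-f}

Merge at B2: IN[B2] = OUT[B1] = {c*c}

Answer: {c*c}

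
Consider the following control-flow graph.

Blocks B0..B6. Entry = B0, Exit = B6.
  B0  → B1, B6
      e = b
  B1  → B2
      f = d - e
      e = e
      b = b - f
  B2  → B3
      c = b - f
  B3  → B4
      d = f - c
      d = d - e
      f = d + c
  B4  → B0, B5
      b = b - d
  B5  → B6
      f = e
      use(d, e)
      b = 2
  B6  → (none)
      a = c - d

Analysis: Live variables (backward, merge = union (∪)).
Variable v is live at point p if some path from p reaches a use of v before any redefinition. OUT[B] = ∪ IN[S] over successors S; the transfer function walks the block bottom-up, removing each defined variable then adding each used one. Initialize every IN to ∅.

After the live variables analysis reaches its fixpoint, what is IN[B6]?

Converged values:
  B0:   IN={b, c, d}   OUT={b, c, d, e}
  B1:   IN={b, d, e}   OUT={b, e, f}
  B2:   IN={b, e, f}   OUT={b, c, e, f}
  B3:   IN={b, c, e, f}   OUT={b, c, d, e}
  B4:   IN={b, c, d, e}   OUT={b, c, d, e}
  B5:   IN={c, d, e}   OUT={c, d}
  B6:   IN={c, d}   OUT={}

B6 is the boundary node: OUT[B6] = {}
Applying B6's transfer function to that OUT value gives IN[B6] (row B6 above).

Answer: {c, d}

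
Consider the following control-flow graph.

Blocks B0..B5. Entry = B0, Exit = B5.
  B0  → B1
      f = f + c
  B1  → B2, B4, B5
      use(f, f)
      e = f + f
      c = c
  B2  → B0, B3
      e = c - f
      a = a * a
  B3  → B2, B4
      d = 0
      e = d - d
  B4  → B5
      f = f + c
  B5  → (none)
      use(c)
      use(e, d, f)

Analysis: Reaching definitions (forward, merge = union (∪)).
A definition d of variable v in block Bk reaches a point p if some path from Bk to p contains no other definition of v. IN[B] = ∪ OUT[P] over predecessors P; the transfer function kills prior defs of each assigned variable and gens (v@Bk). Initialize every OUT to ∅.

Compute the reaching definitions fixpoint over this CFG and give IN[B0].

Answer: {a@B2, c@B1, d@B3, e@B2, f@B0}

Derivation:
Fixpoint table:
  B0:  IN={a@B2, c@B1, d@B3, e@B2, f@B0}  OUT={a@B2, c@B1, d@B3, e@B2, f@B0}
  B1:  IN={a@B2, c@B1, d@B3, e@B2, f@B0}  OUT={a@B2, c@B1, d@B3, e@B1, f@B0}
  B2:  IN={a@B2, c@B1, d@B3, e@B1, e@B3, f@B0}  OUT={a@B2, c@B1, d@B3, e@B2, f@B0}
  B3:  IN={a@B2, c@B1, d@B3, e@B2, f@B0}  OUT={a@B2, c@B1, d@B3, e@B3, f@B0}
  B4:  IN={a@B2, c@B1, d@B3, e@B1, e@B3, f@B0}  OUT={a@B2, c@B1, d@B3, e@B1, e@B3, f@B4}
  B5:  IN={a@B2, c@B1, d@B3, e@B1, e@B3, f@B0, f@B4}  OUT={a@B2, c@B1, d@B3, e@B1, e@B3, f@B0, f@B4}

Merge at B0 (entry node, so the boundary value {} is joined with the incoming edge(s)): IN[B0] = {} ⊔ OUT[B2] = {a@B2, c@B1, d@B3, e@B2, f@B0}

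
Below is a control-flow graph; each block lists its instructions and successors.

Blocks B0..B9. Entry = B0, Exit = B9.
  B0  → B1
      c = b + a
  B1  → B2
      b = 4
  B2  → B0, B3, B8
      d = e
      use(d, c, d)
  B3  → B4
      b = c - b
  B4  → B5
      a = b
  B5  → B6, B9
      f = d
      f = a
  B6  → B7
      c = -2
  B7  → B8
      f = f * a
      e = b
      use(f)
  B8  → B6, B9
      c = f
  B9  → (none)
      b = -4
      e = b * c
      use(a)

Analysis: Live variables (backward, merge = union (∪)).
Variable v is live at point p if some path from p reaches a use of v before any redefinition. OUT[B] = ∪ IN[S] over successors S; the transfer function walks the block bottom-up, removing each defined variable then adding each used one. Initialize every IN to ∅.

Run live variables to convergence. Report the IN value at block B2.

Converged values:
  B0:  IN={a, b, e, f}  OUT={a, c, e, f}
  B1:  IN={a, c, e, f}  OUT={a, b, c, e, f}
  B2:  IN={a, b, c, e, f}  OUT={a, b, c, d, e, f}
  B3:  IN={b, c, d}  OUT={b, c, d}
  B4:  IN={b, c, d}  OUT={a, b, c, d}
  B5:  IN={a, b, c, d}  OUT={a, b, c, f}
  B6:  IN={a, b, f}  OUT={a, b, f}
  B7:  IN={a, b, f}  OUT={a, b, f}
  B8:  IN={a, b, f}  OUT={a, b, c, f}
  B9:  IN={a, c}  OUT={}

Merge at B2: OUT[B2] = IN[B0] ⊔ IN[B3] ⊔ IN[B8] = {a, b, c, d, e, f}
Applying B2's transfer function to that OUT value gives IN[B2] (row B2 above).

Answer: {a, b, c, e, f}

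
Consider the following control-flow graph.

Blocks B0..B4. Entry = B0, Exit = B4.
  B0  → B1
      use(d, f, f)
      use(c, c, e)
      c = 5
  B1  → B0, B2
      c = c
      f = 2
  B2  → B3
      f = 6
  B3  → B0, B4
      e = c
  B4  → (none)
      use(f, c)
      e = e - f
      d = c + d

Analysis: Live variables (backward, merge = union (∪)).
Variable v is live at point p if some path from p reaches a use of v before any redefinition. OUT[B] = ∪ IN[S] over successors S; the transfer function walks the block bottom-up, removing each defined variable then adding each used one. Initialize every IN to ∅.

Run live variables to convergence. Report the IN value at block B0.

Answer: {c, d, e, f}

Derivation:
Fixpoint table:
  B0: | IN={c, d, e, f} | OUT={c, d, e}
  B1: | IN={c, d, e} | OUT={c, d, e, f}
  B2: | IN={c, d} | OUT={c, d, f}
  B3: | IN={c, d, f} | OUT={c, d, e, f}
  B4: | IN={c, d, e, f} | OUT={}

Merge at B0: OUT[B0] = IN[B1] = {c, d, e}
Applying B0's transfer function to that OUT value gives IN[B0] (row B0 above).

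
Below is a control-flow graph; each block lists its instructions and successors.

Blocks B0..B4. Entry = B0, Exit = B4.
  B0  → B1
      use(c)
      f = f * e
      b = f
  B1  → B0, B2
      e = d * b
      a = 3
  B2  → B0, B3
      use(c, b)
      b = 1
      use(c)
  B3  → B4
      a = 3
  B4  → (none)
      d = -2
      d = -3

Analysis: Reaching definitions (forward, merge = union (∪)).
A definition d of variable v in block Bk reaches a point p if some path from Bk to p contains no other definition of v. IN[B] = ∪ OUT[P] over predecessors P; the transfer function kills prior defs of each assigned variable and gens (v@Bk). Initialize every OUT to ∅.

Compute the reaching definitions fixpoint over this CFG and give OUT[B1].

Per-block solution:
  B0:   IN={a@B1, b@B0, b@B2, e@B1, f@B0}   OUT={a@B1, b@B0, e@B1, f@B0}
  B1:   IN={a@B1, b@B0, e@B1, f@B0}   OUT={a@B1, b@B0, e@B1, f@B0}
  B2:   IN={a@B1, b@B0, e@B1, f@B0}   OUT={a@B1, b@B2, e@B1, f@B0}
  B3:   IN={a@B1, b@B2, e@B1, f@B0}   OUT={a@B3, b@B2, e@B1, f@B0}
  B4:   IN={a@B3, b@B2, e@B1, f@B0}   OUT={a@B3, b@B2, d@B4, e@B1, f@B0}

Merge at B1: IN[B1] = OUT[B0] = {a@B1, b@B0, e@B1, f@B0}
Applying B1's transfer function to that IN value gives OUT[B1] (row B1 above).

Answer: {a@B1, b@B0, e@B1, f@B0}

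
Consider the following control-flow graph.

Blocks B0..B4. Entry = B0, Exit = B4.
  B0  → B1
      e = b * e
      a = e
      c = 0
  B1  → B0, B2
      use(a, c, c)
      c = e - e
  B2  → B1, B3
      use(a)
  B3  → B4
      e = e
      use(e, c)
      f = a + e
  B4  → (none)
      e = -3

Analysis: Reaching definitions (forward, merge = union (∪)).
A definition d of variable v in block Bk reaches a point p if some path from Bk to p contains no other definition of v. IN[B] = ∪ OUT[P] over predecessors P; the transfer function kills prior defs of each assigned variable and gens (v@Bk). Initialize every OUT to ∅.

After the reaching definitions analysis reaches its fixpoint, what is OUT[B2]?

Answer: {a@B0, c@B1, e@B0}

Trace:
Fixpoint table:
  B0:   IN={a@B0, c@B1, e@B0}   OUT={a@B0, c@B0, e@B0}
  B1:   IN={a@B0, c@B0, c@B1, e@B0}   OUT={a@B0, c@B1, e@B0}
  B2:   IN={a@B0, c@B1, e@B0}   OUT={a@B0, c@B1, e@B0}
  B3:   IN={a@B0, c@B1, e@B0}   OUT={a@B0, c@B1, e@B3, f@B3}
  B4:   IN={a@B0, c@B1, e@B3, f@B3}   OUT={a@B0, c@B1, e@B4, f@B3}

Merge at B2: IN[B2] = OUT[B1] = {a@B0, c@B1, e@B0}
Applying B2's transfer function to that IN value gives OUT[B2] (row B2 above).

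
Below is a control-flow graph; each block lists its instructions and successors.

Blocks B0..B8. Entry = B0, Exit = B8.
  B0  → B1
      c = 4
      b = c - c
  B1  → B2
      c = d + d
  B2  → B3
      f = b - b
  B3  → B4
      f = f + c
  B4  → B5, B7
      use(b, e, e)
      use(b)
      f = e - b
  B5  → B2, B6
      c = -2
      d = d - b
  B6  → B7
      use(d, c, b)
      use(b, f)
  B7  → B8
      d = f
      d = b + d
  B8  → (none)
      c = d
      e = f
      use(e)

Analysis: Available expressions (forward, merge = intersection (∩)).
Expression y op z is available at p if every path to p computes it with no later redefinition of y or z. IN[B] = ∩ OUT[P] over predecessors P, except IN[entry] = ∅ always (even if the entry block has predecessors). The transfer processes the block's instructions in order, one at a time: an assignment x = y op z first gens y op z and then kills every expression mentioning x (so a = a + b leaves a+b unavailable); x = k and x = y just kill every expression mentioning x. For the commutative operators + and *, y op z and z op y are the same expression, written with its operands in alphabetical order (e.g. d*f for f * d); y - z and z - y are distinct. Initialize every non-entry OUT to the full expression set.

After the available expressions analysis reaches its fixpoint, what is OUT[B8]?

Fixpoint table:
  B0:  IN={}  OUT={c-c}
  B1:  IN={c-c}  OUT={d+d}
  B2:  IN={}  OUT={b-b}
  B3:  IN={b-b}  OUT={b-b}
  B4:  IN={b-b}  OUT={b-b, e-b}
  B5:  IN={b-b, e-b}  OUT={b-b, e-b}
  B6:  IN={b-b, e-b}  OUT={b-b, e-b}
  B7:  IN={b-b, e-b}  OUT={b-b, e-b}
  B8:  IN={b-b, e-b}  OUT={b-b}

Merge at B8: IN[B8] = OUT[B7] = {b-b, e-b}
Applying B8's transfer function to that IN value gives OUT[B8] (row B8 above).

Answer: {b-b}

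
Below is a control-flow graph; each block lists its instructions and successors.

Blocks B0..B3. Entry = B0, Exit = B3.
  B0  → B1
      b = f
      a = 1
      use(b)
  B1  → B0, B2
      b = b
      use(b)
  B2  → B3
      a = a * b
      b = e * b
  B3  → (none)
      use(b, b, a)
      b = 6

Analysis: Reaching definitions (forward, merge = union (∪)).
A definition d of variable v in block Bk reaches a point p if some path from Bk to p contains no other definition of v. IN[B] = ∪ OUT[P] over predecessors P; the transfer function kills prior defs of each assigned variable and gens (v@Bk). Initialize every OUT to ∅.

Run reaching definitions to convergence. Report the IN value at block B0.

Fixpoint table:
  B0: | IN={a@B0, b@B1} | OUT={a@B0, b@B0}
  B1: | IN={a@B0, b@B0} | OUT={a@B0, b@B1}
  B2: | IN={a@B0, b@B1} | OUT={a@B2, b@B2}
  B3: | IN={a@B2, b@B2} | OUT={a@B2, b@B3}

Merge at B0 (entry node, so the boundary value {} is joined with the incoming edge(s)): IN[B0] = {} ⊔ OUT[B1] = {a@B0, b@B1}

Answer: {a@B0, b@B1}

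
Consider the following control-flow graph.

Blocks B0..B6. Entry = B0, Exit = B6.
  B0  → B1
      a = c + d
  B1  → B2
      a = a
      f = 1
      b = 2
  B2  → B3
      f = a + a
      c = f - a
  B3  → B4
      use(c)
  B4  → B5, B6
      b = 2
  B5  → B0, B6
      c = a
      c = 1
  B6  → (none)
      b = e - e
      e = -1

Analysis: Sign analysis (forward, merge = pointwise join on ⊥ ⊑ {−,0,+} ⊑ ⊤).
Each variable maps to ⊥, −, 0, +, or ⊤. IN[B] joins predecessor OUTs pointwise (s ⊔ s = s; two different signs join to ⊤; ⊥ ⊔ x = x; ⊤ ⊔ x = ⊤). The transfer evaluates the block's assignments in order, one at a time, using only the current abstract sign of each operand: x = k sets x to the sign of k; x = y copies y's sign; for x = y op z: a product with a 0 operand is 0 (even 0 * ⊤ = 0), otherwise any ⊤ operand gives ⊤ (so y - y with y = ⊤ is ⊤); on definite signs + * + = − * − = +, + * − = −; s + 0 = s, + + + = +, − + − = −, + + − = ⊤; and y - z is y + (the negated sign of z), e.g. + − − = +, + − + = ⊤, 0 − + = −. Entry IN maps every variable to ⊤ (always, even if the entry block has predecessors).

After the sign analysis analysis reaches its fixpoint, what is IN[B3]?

Answer: {a: ⊤, b: +, c: ⊤, d: ⊤, e: ⊤, f: ⊤}

Derivation:
Converged values:
  B0:   IN=(all ⊤)   OUT=(all ⊤)
  B1:   IN=(all ⊤)   OUT={b:+, f:+; rest ⊤}
  B2:   IN={b:+, f:+; rest ⊤}   OUT={b:+; rest ⊤}
  B3:   IN={b:+; rest ⊤}   OUT={b:+; rest ⊤}
  B4:   IN={b:+; rest ⊤}   OUT={b:+; rest ⊤}
  B5:   IN={b:+; rest ⊤}   OUT={b:+, c:+; rest ⊤}
  B6:   IN={b:+; rest ⊤}   OUT={e:-; rest ⊤}

Merge at B3: IN[B3] = OUT[B2] = {a: ⊤, b: +, c: ⊤, d: ⊤, e: ⊤, f: ⊤}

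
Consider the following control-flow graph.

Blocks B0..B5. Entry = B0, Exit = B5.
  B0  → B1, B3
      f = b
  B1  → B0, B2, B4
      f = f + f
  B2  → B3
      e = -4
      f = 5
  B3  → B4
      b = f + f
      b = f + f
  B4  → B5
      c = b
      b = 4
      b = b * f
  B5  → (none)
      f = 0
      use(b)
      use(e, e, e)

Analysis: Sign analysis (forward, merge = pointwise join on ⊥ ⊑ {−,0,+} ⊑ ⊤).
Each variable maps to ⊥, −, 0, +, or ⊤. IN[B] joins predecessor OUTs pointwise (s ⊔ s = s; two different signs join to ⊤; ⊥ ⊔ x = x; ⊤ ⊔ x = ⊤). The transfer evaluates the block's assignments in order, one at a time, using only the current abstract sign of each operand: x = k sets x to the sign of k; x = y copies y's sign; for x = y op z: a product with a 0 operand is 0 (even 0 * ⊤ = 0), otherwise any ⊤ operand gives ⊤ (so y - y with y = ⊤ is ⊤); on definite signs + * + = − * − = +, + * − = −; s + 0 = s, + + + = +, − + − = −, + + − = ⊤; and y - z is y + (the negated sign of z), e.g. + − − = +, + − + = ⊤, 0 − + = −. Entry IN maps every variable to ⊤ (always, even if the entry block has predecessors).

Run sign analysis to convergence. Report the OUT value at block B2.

Answer: {a: ⊤, b: ⊤, c: ⊤, d: ⊤, e: -, f: +}

Derivation:
Converged values:
  B0:   IN=(all ⊤)   OUT=(all ⊤)
  B1:   IN=(all ⊤)   OUT=(all ⊤)
  B2:   IN=(all ⊤)   OUT={e:-, f:+; rest ⊤}
  B3:   IN=(all ⊤)   OUT=(all ⊤)
  B4:   IN=(all ⊤)   OUT=(all ⊤)
  B5:   IN=(all ⊤)   OUT={f:0; rest ⊤}

Merge at B2: IN[B2] = OUT[B1] = {a: ⊤, b: ⊤, c: ⊤, d: ⊤, e: ⊤, f: ⊤}
Applying B2's transfer function to that IN value gives OUT[B2] (row B2 above).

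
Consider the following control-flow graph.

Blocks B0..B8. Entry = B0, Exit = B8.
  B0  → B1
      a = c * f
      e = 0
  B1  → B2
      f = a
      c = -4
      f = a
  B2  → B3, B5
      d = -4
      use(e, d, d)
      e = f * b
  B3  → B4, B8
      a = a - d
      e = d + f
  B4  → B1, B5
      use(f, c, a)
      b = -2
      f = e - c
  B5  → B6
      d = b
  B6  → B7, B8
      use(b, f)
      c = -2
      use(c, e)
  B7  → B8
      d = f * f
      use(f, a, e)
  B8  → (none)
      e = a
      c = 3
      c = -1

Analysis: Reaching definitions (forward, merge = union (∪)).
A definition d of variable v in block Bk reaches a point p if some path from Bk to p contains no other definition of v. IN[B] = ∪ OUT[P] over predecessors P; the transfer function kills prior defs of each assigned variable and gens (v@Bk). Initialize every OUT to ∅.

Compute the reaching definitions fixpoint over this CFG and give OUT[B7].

Per-block solution:
  B0:   IN={}   OUT={a@B0, e@B0}
  B1:   IN={a@B0, a@B3, b@B4, c@B1, d@B2, e@B0, e@B3, f@B4}   OUT={a@B0, a@B3, b@B4, c@B1, d@B2, e@B0, e@B3, f@B1}
  B2:   IN={a@B0, a@B3, b@B4, c@B1, d@B2, e@B0, e@B3, f@B1}   OUT={a@B0, a@B3, b@B4, c@B1, d@B2, e@B2, f@B1}
  B3:   IN={a@B0, a@B3, b@B4, c@B1, d@B2, e@B2, f@B1}   OUT={a@B3, b@B4, c@B1, d@B2, e@B3, f@B1}
  B4:   IN={a@B3, b@B4, c@B1, d@B2, e@B3, f@B1}   OUT={a@B3, b@B4, c@B1, d@B2, e@B3, f@B4}
  B5:   IN={a@B0, a@B3, b@B4, c@B1, d@B2, e@B2, e@B3, f@B1, f@B4}   OUT={a@B0, a@B3, b@B4, c@B1, d@B5, e@B2, e@B3, f@B1, f@B4}
  B6:   IN={a@B0, a@B3, b@B4, c@B1, d@B5, e@B2, e@B3, f@B1, f@B4}   OUT={a@B0, a@B3, b@B4, c@B6, d@B5, e@B2, e@B3, f@B1, f@B4}
  B7:   IN={a@B0, a@B3, b@B4, c@B6, d@B5, e@B2, e@B3, f@B1, f@B4}   OUT={a@B0, a@B3, b@B4, c@B6, d@B7, e@B2, e@B3, f@B1, f@B4}
  B8:   IN={a@B0, a@B3, b@B4, c@B1, c@B6, d@B2, d@B5, d@B7, e@B2, e@B3, f@B1, f@B4}   OUT={a@B0, a@B3, b@B4, c@B8, d@B2, d@B5, d@B7, e@B8, f@B1, f@B4}

Merge at B7: IN[B7] = OUT[B6] = {a@B0, a@B3, b@B4, c@B6, d@B5, e@B2, e@B3, f@B1, f@B4}
Applying B7's transfer function to that IN value gives OUT[B7] (row B7 above).

Answer: {a@B0, a@B3, b@B4, c@B6, d@B7, e@B2, e@B3, f@B1, f@B4}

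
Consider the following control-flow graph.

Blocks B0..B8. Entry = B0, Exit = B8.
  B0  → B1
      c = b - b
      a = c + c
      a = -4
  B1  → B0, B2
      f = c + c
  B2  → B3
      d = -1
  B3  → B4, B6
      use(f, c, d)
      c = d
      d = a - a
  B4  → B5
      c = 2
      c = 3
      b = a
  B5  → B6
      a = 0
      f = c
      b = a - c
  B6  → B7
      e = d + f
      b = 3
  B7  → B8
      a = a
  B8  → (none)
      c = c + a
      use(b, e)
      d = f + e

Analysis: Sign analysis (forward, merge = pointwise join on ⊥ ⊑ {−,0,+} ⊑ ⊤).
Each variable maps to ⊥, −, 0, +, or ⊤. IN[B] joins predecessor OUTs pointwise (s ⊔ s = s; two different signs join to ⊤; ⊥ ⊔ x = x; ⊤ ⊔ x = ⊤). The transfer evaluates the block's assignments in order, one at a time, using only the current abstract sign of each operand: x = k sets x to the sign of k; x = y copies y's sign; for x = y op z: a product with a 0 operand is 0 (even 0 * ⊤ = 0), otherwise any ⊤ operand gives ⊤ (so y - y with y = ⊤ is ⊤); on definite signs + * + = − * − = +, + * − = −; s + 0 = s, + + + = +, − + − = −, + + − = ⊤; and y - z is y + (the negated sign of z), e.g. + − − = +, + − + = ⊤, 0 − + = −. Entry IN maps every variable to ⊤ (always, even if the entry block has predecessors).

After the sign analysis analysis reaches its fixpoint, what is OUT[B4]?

Answer: {a: -, b: -, c: +, d: ⊤, e: ⊤, f: ⊤}

Derivation:
Converged values:
  B0:  IN=(all ⊤)  OUT={a:-; rest ⊤}
  B1:  IN={a:-; rest ⊤}  OUT={a:-; rest ⊤}
  B2:  IN={a:-; rest ⊤}  OUT={a:-, d:-; rest ⊤}
  B3:  IN={a:-, d:-; rest ⊤}  OUT={a:-, c:-; rest ⊤}
  B4:  IN={a:-, c:-; rest ⊤}  OUT={a:-, b:-, c:+; rest ⊤}
  B5:  IN={a:-, b:-, c:+; rest ⊤}  OUT={a:0, b:-, c:+, f:+; rest ⊤}
  B6:  IN=(all ⊤)  OUT={b:+; rest ⊤}
  B7:  IN={b:+; rest ⊤}  OUT={b:+; rest ⊤}
  B8:  IN={b:+; rest ⊤}  OUT={b:+; rest ⊤}

Merge at B4: IN[B4] = OUT[B3] = {a: -, b: ⊤, c: -, d: ⊤, e: ⊤, f: ⊤}
Applying B4's transfer function to that IN value gives OUT[B4] (row B4 above).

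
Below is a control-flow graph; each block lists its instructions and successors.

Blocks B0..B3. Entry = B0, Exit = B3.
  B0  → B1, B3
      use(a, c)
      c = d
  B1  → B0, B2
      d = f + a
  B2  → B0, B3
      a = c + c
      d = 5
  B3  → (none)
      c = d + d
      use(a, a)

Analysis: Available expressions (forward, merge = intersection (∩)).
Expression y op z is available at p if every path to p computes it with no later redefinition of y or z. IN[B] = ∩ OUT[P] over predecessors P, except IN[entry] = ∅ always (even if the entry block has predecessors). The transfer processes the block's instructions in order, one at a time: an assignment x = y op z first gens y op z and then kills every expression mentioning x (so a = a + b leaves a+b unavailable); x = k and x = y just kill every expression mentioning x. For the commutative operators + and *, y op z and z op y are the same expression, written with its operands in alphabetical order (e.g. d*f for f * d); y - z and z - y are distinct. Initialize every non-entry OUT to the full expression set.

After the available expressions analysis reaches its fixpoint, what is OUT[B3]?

Per-block solution:
  B0:   IN={}   OUT={}
  B1:   IN={}   OUT={a+f}
  B2:   IN={a+f}   OUT={c+c}
  B3:   IN={}   OUT={d+d}

Merge at B3: IN[B3] = OUT[B0] ∩ OUT[B2] = {}
Applying B3's transfer function to that IN value gives OUT[B3] (row B3 above).

Answer: {d+d}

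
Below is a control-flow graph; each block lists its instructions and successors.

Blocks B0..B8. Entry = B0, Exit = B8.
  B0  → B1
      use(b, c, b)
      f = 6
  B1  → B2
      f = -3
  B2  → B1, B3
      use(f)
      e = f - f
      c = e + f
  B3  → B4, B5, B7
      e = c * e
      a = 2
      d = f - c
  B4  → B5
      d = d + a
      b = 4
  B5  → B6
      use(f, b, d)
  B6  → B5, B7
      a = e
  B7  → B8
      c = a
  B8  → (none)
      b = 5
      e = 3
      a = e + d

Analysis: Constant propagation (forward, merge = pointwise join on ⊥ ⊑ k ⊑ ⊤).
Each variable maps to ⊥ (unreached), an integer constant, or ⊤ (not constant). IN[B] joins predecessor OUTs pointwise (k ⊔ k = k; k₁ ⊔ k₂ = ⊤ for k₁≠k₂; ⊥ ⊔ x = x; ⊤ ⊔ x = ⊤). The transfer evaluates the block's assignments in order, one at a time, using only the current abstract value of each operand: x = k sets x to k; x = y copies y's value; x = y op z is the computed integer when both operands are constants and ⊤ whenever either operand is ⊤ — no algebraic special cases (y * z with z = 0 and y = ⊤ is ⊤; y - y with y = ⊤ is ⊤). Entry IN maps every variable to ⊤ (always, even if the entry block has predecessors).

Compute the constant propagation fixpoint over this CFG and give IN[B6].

Answer: {a: ⊤, b: ⊤, c: -3, d: ⊤, e: 0, f: -3}

Working:
Per-block solution:
  B0:   IN=(all ⊤)   OUT={f:6; rest ⊤}
  B1:   IN=(all ⊤)   OUT={f:-3; rest ⊤}
  B2:   IN={f:-3; rest ⊤}   OUT={c:-3, e:0, f:-3; rest ⊤}
  B3:   IN={c:-3, e:0, f:-3; rest ⊤}   OUT={a:2, c:-3, d:0, e:0, f:-3; rest ⊤}
  B4:   IN={a:2, c:-3, d:0, e:0, f:-3; rest ⊤}   OUT={a:2, b:4, c:-3, d:2, e:0, f:-3; rest ⊤}
  B5:   IN={c:-3, e:0, f:-3; rest ⊤}   OUT={c:-3, e:0, f:-3; rest ⊤}
  B6:   IN={c:-3, e:0, f:-3; rest ⊤}   OUT={a:0, c:-3, e:0, f:-3; rest ⊤}
  B7:   IN={c:-3, e:0, f:-3; rest ⊤}   OUT={e:0, f:-3; rest ⊤}
  B8:   IN={e:0, f:-3; rest ⊤}   OUT={b:5, e:3, f:-3; rest ⊤}

Merge at B6: IN[B6] = OUT[B5] = {a: ⊤, b: ⊤, c: -3, d: ⊤, e: 0, f: -3}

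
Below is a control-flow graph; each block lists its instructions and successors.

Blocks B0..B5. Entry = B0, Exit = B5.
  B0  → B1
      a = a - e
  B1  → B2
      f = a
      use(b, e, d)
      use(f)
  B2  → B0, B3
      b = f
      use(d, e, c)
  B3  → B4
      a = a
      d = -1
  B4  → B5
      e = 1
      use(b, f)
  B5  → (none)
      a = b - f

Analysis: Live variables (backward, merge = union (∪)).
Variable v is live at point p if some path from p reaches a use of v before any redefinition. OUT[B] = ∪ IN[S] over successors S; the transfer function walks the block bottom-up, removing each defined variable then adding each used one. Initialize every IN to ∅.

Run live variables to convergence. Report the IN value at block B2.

Converged values:
  B0:   IN={a, b, c, d, e}   OUT={a, b, c, d, e}
  B1:   IN={a, b, c, d, e}   OUT={a, c, d, e, f}
  B2:   IN={a, c, d, e, f}   OUT={a, b, c, d, e, f}
  B3:   IN={a, b, f}   OUT={b, f}
  B4:   IN={b, f}   OUT={b, f}
  B5:   IN={b, f}   OUT={}

Merge at B2: OUT[B2] = IN[B0] ⊔ IN[B3] = {a, b, c, d, e, f}
Applying B2's transfer function to that OUT value gives IN[B2] (row B2 above).

Answer: {a, c, d, e, f}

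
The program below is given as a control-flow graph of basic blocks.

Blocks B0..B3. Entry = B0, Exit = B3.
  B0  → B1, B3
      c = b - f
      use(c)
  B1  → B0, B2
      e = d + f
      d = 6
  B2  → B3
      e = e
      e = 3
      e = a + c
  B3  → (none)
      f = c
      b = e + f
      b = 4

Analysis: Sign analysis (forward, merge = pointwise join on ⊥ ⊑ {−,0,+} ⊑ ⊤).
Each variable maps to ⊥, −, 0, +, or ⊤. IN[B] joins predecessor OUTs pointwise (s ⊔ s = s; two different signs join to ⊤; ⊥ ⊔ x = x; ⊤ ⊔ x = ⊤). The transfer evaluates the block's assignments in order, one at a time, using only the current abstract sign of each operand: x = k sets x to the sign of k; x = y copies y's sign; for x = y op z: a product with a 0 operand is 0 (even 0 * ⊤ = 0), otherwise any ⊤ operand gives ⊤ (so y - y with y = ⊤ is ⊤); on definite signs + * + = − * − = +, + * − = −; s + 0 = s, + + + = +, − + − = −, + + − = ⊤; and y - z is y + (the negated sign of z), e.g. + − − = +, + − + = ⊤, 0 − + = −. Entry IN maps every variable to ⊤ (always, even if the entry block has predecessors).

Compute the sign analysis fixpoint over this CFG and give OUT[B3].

Converged values:
  B0:   IN=(all ⊤)   OUT=(all ⊤)
  B1:   IN=(all ⊤)   OUT={d:+; rest ⊤}
  B2:   IN={d:+; rest ⊤}   OUT={d:+; rest ⊤}
  B3:   IN=(all ⊤)   OUT={b:+; rest ⊤}

Merge at B3: IN[B3] = OUT[B0] ⊔ OUT[B2] = {a: ⊤, b: ⊤, c: ⊤, d: ⊤, e: ⊤, f: ⊤}
Applying B3's transfer function to that IN value gives OUT[B3] (row B3 above).

Answer: {a: ⊤, b: +, c: ⊤, d: ⊤, e: ⊤, f: ⊤}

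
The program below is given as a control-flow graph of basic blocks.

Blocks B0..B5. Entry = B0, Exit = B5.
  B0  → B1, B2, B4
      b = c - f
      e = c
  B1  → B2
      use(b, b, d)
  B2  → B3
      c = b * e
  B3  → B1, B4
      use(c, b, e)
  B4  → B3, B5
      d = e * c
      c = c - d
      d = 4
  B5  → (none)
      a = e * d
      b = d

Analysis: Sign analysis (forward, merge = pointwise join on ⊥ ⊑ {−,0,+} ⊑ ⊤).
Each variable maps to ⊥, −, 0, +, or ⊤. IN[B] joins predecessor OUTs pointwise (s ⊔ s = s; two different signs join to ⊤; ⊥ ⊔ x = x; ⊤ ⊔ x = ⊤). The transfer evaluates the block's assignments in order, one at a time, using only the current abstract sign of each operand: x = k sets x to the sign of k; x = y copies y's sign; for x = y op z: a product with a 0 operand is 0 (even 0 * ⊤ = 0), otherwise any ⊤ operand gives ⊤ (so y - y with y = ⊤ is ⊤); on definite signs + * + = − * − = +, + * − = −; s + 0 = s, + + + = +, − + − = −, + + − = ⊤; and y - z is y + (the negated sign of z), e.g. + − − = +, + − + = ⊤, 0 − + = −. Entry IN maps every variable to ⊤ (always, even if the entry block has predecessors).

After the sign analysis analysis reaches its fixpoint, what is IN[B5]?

Fixpoint table:
  B0:  IN=(all ⊤)  OUT=(all ⊤)
  B1:  IN=(all ⊤)  OUT=(all ⊤)
  B2:  IN=(all ⊤)  OUT=(all ⊤)
  B3:  IN=(all ⊤)  OUT=(all ⊤)
  B4:  IN=(all ⊤)  OUT={d:+; rest ⊤}
  B5:  IN={d:+; rest ⊤}  OUT={b:+, d:+; rest ⊤}

Merge at B5: IN[B5] = OUT[B4] = {a: ⊤, b: ⊤, c: ⊤, d: +, e: ⊤, f: ⊤}

Answer: {a: ⊤, b: ⊤, c: ⊤, d: +, e: ⊤, f: ⊤}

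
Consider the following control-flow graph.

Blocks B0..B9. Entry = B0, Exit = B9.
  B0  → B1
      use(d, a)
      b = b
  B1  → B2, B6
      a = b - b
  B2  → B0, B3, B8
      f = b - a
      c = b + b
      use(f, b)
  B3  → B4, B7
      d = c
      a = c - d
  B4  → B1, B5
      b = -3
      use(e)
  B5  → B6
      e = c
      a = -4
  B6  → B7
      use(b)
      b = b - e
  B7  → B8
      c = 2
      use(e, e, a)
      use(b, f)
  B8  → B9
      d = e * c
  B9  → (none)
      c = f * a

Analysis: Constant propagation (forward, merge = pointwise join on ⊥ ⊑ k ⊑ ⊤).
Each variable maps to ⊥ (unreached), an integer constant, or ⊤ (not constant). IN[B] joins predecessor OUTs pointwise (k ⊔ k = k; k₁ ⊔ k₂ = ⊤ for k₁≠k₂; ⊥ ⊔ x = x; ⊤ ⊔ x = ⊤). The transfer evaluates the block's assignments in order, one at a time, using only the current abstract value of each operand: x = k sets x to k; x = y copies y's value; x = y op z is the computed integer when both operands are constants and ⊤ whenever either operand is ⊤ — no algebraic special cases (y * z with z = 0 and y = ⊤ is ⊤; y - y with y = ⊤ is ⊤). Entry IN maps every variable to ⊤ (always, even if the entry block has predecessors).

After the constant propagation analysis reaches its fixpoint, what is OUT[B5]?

Per-block solution:
  B0:  IN=(all ⊤)  OUT=(all ⊤)
  B1:  IN=(all ⊤)  OUT=(all ⊤)
  B2:  IN=(all ⊤)  OUT=(all ⊤)
  B3:  IN=(all ⊤)  OUT=(all ⊤)
  B4:  IN=(all ⊤)  OUT={b:-3; rest ⊤}
  B5:  IN={b:-3; rest ⊤}  OUT={a:-4, b:-3; rest ⊤}
  B6:  IN=(all ⊤)  OUT=(all ⊤)
  B7:  IN=(all ⊤)  OUT={c:2; rest ⊤}
  B8:  IN=(all ⊤)  OUT=(all ⊤)
  B9:  IN=(all ⊤)  OUT=(all ⊤)

Merge at B5: IN[B5] = OUT[B4] = {a: ⊤, b: -3, c: ⊤, d: ⊤, e: ⊤, f: ⊤}
Applying B5's transfer function to that IN value gives OUT[B5] (row B5 above).

Answer: {a: -4, b: -3, c: ⊤, d: ⊤, e: ⊤, f: ⊤}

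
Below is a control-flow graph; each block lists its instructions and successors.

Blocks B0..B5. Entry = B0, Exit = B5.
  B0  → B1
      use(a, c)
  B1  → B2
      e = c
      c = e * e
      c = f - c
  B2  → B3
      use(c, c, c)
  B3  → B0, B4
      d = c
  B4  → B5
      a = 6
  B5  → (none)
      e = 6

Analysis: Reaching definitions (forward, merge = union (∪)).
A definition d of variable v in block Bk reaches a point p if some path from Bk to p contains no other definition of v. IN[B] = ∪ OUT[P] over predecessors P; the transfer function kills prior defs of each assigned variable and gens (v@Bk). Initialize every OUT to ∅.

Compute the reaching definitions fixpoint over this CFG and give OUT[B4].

Answer: {a@B4, c@B1, d@B3, e@B1}

Derivation:
Converged values:
  B0: | IN={c@B1, d@B3, e@B1} | OUT={c@B1, d@B3, e@B1}
  B1: | IN={c@B1, d@B3, e@B1} | OUT={c@B1, d@B3, e@B1}
  B2: | IN={c@B1, d@B3, e@B1} | OUT={c@B1, d@B3, e@B1}
  B3: | IN={c@B1, d@B3, e@B1} | OUT={c@B1, d@B3, e@B1}
  B4: | IN={c@B1, d@B3, e@B1} | OUT={a@B4, c@B1, d@B3, e@B1}
  B5: | IN={a@B4, c@B1, d@B3, e@B1} | OUT={a@B4, c@B1, d@B3, e@B5}

Merge at B4: IN[B4] = OUT[B3] = {c@B1, d@B3, e@B1}
Applying B4's transfer function to that IN value gives OUT[B4] (row B4 above).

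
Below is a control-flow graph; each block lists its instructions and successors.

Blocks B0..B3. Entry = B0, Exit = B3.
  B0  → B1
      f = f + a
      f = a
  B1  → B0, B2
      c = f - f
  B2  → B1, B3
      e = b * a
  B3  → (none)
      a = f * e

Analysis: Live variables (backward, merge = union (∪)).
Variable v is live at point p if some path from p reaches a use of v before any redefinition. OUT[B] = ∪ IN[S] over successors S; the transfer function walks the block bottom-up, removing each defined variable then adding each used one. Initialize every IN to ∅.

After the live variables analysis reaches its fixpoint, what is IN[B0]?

Answer: {a, b, f}

Derivation:
Per-block solution:
  B0: | IN={a, b, f} | OUT={a, b, f}
  B1: | IN={a, b, f} | OUT={a, b, f}
  B2: | IN={a, b, f} | OUT={a, b, e, f}
  B3: | IN={e, f} | OUT={}

Merge at B0: OUT[B0] = IN[B1] = {a, b, f}
Applying B0's transfer function to that OUT value gives IN[B0] (row B0 above).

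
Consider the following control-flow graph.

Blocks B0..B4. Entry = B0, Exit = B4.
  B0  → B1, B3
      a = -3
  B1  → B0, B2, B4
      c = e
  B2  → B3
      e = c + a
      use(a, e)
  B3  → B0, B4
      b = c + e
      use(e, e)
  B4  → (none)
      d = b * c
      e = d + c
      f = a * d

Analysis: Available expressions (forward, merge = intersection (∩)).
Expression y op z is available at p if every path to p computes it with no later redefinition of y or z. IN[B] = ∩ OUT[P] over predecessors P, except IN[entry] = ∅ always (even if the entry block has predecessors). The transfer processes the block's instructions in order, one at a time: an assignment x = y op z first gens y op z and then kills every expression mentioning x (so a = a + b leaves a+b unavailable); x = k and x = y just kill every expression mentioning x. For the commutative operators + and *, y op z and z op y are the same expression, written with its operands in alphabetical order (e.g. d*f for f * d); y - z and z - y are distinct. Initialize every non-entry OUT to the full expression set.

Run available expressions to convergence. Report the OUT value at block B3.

Converged values:
  B0:   IN={}   OUT={}
  B1:   IN={}   OUT={}
  B2:   IN={}   OUT={a+c}
  B3:   IN={}   OUT={c+e}
  B4:   IN={}   OUT={a*d, b*c, c+d}

Merge at B3: IN[B3] = OUT[B0] ∩ OUT[B2] = {}
Applying B3's transfer function to that IN value gives OUT[B3] (row B3 above).

Answer: {c+e}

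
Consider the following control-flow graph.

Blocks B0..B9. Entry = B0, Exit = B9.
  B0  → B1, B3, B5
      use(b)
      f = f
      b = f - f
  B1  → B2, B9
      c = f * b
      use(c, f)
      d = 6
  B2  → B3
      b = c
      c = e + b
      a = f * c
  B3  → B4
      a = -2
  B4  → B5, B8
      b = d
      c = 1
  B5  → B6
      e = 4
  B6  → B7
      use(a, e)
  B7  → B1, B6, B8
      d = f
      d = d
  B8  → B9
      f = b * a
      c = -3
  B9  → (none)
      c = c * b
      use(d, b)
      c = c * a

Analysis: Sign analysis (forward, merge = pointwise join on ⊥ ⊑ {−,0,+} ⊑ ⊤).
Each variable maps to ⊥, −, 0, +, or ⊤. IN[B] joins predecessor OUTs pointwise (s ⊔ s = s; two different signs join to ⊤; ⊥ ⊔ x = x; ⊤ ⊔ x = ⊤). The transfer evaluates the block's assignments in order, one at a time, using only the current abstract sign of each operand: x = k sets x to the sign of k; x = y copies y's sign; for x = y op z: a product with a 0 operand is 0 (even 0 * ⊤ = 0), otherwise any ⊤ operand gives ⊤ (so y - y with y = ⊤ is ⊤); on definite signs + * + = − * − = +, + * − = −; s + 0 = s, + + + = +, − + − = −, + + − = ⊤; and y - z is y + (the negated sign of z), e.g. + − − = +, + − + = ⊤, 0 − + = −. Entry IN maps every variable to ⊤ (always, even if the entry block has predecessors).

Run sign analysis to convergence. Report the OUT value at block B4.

Answer: {a: -, b: ⊤, c: +, d: ⊤, e: ⊤, f: ⊤}

Working:
Converged values:
  B0:  IN=(all ⊤)  OUT=(all ⊤)
  B1:  IN=(all ⊤)  OUT={d:+; rest ⊤}
  B2:  IN={d:+; rest ⊤}  OUT={d:+; rest ⊤}
  B3:  IN=(all ⊤)  OUT={a:-; rest ⊤}
  B4:  IN={a:-; rest ⊤}  OUT={a:-, c:+; rest ⊤}
  B5:  IN=(all ⊤)  OUT={e:+; rest ⊤}
  B6:  IN={e:+; rest ⊤}  OUT={e:+; rest ⊤}
  B7:  IN={e:+; rest ⊤}  OUT={e:+; rest ⊤}
  B8:  IN=(all ⊤)  OUT={c:-; rest ⊤}
  B9:  IN=(all ⊤)  OUT=(all ⊤)

Merge at B4: IN[B4] = OUT[B3] = {a: -, b: ⊤, c: ⊤, d: ⊤, e: ⊤, f: ⊤}
Applying B4's transfer function to that IN value gives OUT[B4] (row B4 above).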